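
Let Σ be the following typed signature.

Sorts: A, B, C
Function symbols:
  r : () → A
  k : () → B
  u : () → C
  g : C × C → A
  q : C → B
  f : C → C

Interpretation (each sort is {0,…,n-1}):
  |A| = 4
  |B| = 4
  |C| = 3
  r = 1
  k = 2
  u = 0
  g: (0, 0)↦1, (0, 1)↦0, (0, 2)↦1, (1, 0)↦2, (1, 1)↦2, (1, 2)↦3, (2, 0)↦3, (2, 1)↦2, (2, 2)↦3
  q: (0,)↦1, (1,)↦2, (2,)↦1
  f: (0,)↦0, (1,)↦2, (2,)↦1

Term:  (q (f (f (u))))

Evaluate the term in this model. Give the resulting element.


  u = 0
  (f (u)) = f(0,) = 0
  (f (f (u))) = f(0,) = 0
  (q (f (f (u)))) = q(0,) = 1

value = 1


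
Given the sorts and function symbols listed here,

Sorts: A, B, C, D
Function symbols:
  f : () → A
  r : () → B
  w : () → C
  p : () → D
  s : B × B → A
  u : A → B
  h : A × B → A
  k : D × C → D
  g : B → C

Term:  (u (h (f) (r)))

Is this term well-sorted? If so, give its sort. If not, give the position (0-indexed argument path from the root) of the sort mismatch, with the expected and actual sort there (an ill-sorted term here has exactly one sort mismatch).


well-sorted; sort = B

    (f) : A
    (r) : B
  (h (f) (r)) : A
(u (h (f) (r))) : B


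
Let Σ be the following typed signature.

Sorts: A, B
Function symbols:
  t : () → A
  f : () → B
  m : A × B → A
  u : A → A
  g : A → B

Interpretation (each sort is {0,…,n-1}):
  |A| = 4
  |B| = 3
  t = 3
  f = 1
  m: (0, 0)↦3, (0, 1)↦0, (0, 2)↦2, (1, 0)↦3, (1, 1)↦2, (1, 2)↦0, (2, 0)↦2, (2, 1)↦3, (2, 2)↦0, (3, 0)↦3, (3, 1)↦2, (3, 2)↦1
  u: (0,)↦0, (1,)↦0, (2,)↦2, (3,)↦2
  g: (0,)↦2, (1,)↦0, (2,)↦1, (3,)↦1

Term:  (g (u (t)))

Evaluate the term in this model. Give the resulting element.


value = 1

  t = 3
  (u (t)) = u(3,) = 2
  (g (u (t))) = g(2,) = 1


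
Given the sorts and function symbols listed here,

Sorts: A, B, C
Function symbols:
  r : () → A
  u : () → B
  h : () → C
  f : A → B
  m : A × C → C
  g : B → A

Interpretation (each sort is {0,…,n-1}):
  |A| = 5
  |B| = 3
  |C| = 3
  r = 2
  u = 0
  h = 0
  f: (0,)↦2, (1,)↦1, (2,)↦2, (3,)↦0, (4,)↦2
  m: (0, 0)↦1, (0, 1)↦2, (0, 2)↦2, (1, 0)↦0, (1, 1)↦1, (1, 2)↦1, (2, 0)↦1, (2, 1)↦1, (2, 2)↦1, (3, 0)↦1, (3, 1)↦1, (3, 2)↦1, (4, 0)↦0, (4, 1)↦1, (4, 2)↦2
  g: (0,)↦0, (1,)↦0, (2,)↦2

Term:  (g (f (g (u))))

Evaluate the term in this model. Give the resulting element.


  u = 0
  (g (u)) = g(0,) = 0
  (f (g (u))) = f(0,) = 2
  (g (f (g (u)))) = g(2,) = 2

value = 2


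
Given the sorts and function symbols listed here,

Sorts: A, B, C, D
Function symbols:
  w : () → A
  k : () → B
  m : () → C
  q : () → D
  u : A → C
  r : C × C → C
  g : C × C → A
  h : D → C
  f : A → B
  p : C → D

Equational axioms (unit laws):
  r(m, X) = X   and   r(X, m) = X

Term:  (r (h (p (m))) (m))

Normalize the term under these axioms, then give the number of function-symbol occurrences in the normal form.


size = 3

1. (r (h (p (m))) (m))  →  (h (p (m)))
normal form: (h (p (m)))


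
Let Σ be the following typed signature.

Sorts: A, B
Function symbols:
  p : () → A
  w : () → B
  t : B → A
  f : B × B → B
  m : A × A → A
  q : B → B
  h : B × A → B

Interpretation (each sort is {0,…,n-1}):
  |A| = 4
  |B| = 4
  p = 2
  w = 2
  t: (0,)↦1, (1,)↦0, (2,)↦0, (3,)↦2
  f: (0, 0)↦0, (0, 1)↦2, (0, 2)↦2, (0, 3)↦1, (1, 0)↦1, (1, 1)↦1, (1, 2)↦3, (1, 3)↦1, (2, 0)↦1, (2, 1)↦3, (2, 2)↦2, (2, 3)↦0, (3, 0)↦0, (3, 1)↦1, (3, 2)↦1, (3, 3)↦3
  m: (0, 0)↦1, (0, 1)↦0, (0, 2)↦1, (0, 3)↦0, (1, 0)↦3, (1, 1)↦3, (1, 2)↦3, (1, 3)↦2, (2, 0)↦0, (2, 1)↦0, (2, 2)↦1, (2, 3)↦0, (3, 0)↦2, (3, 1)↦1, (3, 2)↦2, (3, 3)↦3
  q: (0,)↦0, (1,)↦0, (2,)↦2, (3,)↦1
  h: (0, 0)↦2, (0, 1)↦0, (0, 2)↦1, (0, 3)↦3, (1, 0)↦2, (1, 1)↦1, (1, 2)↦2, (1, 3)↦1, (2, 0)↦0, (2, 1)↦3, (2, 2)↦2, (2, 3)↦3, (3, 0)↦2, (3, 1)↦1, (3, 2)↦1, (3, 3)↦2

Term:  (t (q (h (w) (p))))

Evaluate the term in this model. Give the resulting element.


value = 0

  w = 2
  p = 2
  (h (w) (p)) = h(2, 2) = 2
  (q (h (w) (p))) = q(2,) = 2
  (t (q (h (w) (p)))) = t(2,) = 0


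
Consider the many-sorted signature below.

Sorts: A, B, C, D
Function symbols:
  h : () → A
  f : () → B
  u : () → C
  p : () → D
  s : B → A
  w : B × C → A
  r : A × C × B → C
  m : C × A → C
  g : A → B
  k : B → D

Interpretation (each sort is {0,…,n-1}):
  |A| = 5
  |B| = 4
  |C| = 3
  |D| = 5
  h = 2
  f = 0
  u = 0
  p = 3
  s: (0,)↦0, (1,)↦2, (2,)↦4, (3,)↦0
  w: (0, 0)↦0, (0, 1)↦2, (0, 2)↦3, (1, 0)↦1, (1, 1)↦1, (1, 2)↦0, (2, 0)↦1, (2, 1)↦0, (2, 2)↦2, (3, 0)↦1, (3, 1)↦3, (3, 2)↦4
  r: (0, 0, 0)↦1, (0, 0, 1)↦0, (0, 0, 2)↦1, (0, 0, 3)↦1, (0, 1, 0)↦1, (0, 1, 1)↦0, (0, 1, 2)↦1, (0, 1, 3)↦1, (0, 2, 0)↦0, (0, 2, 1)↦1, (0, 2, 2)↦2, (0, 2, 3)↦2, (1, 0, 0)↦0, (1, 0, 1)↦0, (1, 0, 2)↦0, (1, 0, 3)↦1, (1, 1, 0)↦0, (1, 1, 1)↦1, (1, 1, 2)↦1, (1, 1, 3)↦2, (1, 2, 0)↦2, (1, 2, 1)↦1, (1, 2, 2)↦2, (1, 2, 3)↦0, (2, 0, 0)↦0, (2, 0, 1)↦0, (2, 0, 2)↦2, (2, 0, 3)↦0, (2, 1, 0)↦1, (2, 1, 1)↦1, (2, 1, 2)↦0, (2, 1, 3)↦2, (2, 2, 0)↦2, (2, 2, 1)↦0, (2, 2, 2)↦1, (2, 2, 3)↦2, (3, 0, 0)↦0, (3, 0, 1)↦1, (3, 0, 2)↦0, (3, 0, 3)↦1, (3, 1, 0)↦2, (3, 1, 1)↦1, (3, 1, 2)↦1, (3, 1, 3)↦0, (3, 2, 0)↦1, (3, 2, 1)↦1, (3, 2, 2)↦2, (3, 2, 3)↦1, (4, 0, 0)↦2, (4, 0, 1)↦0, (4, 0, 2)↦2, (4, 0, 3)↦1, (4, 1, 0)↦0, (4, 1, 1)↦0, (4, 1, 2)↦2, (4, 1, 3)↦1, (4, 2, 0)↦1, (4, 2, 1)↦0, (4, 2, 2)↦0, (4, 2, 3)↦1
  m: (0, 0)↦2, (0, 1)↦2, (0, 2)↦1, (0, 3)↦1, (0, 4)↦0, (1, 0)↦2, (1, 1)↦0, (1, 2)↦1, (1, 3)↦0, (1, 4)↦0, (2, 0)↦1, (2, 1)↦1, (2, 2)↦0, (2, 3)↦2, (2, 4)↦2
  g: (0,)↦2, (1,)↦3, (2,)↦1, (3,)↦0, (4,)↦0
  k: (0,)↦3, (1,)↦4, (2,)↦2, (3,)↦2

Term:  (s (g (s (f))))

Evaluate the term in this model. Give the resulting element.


  f = 0
  (s (f)) = s(0,) = 0
  (g (s (f))) = g(0,) = 2
  (s (g (s (f)))) = s(2,) = 4

value = 4


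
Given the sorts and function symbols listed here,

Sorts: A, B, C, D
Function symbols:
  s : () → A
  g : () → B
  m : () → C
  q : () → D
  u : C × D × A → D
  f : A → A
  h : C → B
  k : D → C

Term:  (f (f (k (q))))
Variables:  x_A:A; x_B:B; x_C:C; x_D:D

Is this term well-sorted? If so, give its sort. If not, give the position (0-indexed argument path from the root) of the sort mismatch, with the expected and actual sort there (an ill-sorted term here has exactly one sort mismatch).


ill-sorted at position [0, 0]: expected A, got C

      (q) : D
    (k (q)) : C
  (f (k (q))) : ✗ arg 0 at [0, 0] has sort C, expected A


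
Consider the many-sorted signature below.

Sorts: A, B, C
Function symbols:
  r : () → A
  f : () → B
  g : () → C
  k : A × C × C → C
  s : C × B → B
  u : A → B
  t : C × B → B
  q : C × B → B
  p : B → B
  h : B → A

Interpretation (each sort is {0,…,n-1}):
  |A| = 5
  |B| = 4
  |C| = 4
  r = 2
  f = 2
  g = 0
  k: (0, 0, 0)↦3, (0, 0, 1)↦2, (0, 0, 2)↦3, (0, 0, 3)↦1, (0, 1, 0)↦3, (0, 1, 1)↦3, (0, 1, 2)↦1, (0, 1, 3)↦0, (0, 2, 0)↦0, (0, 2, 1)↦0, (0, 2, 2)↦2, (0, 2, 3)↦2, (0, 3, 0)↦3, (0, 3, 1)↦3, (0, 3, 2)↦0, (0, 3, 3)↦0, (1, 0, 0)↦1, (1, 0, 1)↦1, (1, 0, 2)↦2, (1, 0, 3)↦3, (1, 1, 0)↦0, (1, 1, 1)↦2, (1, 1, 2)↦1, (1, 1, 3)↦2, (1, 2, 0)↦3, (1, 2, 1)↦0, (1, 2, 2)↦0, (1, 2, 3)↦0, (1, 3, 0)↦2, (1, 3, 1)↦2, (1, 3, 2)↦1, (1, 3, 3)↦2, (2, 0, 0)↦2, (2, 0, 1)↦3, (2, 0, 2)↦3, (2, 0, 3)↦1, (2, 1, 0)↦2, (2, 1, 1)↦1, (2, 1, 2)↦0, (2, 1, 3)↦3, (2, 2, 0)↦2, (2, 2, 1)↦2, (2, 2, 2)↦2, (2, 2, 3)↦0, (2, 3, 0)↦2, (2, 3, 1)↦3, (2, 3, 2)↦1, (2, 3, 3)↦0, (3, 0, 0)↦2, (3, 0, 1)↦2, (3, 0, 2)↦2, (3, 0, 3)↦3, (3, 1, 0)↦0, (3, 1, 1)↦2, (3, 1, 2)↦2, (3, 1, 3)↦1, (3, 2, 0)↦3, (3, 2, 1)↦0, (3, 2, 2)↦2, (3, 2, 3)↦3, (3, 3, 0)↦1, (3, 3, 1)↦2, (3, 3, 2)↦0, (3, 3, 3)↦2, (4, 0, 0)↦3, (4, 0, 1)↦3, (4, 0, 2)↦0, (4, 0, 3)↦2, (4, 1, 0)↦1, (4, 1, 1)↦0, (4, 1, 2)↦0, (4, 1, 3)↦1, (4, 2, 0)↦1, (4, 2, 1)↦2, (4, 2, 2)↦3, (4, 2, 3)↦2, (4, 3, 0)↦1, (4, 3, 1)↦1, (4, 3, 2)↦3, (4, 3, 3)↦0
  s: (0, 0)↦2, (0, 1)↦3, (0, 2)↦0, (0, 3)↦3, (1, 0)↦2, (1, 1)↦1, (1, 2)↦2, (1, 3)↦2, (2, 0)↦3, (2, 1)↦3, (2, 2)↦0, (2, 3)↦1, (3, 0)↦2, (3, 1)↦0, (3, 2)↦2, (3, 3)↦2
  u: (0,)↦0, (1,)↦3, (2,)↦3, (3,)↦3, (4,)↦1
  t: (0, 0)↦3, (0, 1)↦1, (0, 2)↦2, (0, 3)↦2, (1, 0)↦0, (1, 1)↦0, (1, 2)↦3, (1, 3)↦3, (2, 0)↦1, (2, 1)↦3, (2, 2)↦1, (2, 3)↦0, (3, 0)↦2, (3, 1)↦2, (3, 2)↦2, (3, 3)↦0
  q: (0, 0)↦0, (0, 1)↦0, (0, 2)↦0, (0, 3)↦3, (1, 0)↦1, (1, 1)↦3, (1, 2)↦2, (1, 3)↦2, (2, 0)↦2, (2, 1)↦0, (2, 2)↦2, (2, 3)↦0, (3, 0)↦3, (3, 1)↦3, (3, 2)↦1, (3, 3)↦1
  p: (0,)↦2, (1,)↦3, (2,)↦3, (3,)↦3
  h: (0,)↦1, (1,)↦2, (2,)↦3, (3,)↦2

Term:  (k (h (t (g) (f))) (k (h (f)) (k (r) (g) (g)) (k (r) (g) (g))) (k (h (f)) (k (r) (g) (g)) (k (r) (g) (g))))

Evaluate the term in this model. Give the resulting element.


value = 2

  g = 0
  f = 2
  (t (g) (f)) = t(0, 2) = 2
  (h (t (g) (f))) = h(2,) = 3
  f = 2
  (h (f)) = h(2,) = 3
  r = 2
  g = 0
  g = 0
  (k (r) (g) (g)) = k(2, 0, 0) = 2
  r = 2
  g = 0
  g = 0
  (k (r) (g) (g)) = k(2, 0, 0) = 2
  (k (h (f)) (k (r) (g) (g)) (k (r) (g) (g))) = k(3, 2, 2) = 2
  f = 2
  (h (f)) = h(2,) = 3
  r = 2
  g = 0
  g = 0
  (k (r) (g) (g)) = k(2, 0, 0) = 2
  r = 2
  g = 0
  g = 0
  (k (r) (g) (g)) = k(2, 0, 0) = 2
  (k (h (f)) (k (r) (g) (g)) (k (r) (g) (g))) = k(3, 2, 2) = 2
  (k (h (t (g) (f))) (k (h (f)) (k (r) (g) (g)) (k (r) (g) (g))) (k (h (f)) (k (r) (g) (g)) (k (r) (g) (g)))) = k(3, 2, 2) = 2


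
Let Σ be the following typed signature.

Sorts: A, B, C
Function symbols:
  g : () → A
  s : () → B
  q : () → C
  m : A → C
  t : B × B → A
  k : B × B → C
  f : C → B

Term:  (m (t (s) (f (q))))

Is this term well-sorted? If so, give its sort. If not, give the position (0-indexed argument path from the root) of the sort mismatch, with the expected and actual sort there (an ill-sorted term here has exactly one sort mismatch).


well-sorted; sort = C

    (s) : B
      (q) : C
    (f (q)) : B
  (t (s) (f (q))) : A
(m (t (s) (f (q)))) : C


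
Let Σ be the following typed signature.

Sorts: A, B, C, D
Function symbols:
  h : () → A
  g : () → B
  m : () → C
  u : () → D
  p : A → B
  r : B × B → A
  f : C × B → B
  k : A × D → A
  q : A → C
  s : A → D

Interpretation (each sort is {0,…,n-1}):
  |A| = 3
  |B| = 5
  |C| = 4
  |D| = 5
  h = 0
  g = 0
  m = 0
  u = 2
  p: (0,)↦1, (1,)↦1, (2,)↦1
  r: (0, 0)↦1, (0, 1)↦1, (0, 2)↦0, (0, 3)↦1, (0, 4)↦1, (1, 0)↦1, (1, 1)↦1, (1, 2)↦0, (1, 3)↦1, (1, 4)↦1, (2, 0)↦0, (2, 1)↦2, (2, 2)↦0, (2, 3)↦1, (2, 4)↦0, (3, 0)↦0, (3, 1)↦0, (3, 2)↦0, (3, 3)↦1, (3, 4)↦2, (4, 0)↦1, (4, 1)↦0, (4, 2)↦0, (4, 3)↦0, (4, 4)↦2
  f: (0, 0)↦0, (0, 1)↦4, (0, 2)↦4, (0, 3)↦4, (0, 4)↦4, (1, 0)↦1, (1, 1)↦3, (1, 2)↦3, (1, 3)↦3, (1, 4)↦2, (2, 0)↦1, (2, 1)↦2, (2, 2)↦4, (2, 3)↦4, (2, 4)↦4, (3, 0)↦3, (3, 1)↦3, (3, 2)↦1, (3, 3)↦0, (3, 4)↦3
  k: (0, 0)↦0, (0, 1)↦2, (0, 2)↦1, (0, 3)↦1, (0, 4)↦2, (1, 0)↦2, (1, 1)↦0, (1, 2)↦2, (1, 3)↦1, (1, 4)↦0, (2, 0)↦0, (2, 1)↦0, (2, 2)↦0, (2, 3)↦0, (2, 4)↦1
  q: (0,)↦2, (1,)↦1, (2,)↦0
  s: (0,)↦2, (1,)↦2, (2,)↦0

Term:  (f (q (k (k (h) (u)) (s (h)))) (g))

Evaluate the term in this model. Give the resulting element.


value = 0

  h = 0
  u = 2
  (k (h) (u)) = k(0, 2) = 1
  h = 0
  (s (h)) = s(0,) = 2
  (k (k (h) (u)) (s (h))) = k(1, 2) = 2
  (q (k (k (h) (u)) (s (h)))) = q(2,) = 0
  g = 0
  (f (q (k (k (h) (u)) (s (h)))) (g)) = f(0, 0) = 0


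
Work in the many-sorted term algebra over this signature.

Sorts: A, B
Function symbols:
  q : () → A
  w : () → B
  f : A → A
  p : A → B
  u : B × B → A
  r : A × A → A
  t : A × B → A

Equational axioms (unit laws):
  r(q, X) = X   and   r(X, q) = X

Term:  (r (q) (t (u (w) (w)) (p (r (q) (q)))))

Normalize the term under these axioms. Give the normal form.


normal form = (t (u (w) (w)) (p (q)))

1. (r (q) (t (u (w) (w)) (p (r (q) (q)))))  →  (t (u (w) (w)) (p (r (q) (q))))
2. (t (u (w) (w)) (p (r (q) (q))))  →  (t (u (w) (w)) (p (q)))


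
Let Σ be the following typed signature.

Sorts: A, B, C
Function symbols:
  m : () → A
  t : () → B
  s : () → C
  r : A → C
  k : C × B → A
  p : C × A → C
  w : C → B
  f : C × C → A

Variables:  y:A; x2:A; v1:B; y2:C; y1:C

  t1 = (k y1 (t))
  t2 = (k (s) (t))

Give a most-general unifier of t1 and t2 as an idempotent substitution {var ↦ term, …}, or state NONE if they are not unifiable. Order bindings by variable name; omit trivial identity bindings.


{y1 ↦ (s)}


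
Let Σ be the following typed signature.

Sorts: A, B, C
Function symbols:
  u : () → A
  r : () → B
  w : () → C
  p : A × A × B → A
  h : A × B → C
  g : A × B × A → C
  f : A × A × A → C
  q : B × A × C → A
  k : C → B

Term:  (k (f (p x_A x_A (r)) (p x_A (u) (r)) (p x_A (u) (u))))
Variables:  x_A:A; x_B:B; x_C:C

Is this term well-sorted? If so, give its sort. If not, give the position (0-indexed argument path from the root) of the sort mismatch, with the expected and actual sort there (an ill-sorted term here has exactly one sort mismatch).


ill-sorted at position [0, 2, 2]: expected B, got A

      x_A : A
      x_A : A
      (r) : B
    (p x_A x_A (r)) : A
      x_A : A
      (u) : A
      (r) : B
    (p x_A (u) (r)) : A
      x_A : A
      (u) : A
      (u) : A
    (p x_A (u) (u)) : ✗ arg 2 at [0, 2, 2] has sort A, expected B


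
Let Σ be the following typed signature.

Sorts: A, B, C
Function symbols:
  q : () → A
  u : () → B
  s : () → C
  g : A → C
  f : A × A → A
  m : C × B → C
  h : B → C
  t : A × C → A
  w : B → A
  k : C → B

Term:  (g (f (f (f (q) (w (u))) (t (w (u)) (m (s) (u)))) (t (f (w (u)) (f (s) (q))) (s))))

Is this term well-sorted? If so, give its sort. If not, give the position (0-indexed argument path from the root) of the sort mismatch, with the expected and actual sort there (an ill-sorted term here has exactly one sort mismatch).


ill-sorted at position [0, 1, 0, 1, 0]: expected A, got C

        (q) : A
          (u) : B
        (w (u)) : A
      (f (q) (w (u))) : A
          (u) : B
        (w (u)) : A
          (s) : C
          (u) : B
        (m (s) (u)) : C
      (t (w (u)) (m (s) (u))) : A
    (f (f (q) (w (u))) (t (w (u)) (m (s) (u)))) : A
          (u) : B
        (w (u)) : A
          (s) : C
          (q) : A
        (f (s) (q)) : ✗ arg 0 at [0, 1, 0, 1, 0] has sort C, expected A
      (s) : C


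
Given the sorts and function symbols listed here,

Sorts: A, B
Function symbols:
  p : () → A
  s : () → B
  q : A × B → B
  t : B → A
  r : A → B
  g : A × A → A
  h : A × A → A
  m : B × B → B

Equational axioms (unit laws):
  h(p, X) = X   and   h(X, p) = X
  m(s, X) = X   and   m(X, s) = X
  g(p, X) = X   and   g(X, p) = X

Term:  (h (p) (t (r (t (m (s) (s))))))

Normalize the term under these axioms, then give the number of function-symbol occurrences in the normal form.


1. (h (p) (t (r (t (m (s) (s))))))  →  (t (r (t (m (s) (s)))))
2. (t (r (t (m (s) (s)))))  →  (t (r (t (s))))
normal form: (t (r (t (s))))

size = 4


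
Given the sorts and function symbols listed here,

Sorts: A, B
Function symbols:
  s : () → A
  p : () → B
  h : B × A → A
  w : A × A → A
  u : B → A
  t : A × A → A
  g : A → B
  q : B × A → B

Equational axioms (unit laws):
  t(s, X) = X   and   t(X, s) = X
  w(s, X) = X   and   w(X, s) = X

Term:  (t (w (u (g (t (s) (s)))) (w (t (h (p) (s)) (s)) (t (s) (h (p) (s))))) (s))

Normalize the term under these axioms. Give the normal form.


1. (t (w (u (g (t (s) (s)))) (w (t (h (p) (s)) (s)) (t (s) (h (p) (s))))) (s))  →  (w (u (g (t (s) (s)))) (w (t (h (p) (s)) (s)) (t (s) (h (p) (s)))))
2. (w (u (g (t (s) (s)))) (w (t (h (p) (s)) (s)) (t (s) (h (p) (s)))))  →  (w (u (g (s))) (w (t (h (p) (s)) (s)) (t (s) (h (p) (s)))))
3. (w (u (g (s))) (w (t (h (p) (s)) (s)) (t (s) (h (p) (s)))))  →  (w (u (g (s))) (w (h (p) (s)) (t (s) (h (p) (s)))))
4. (w (u (g (s))) (w (h (p) (s)) (t (s) (h (p) (s)))))  →  (w (u (g (s))) (w (h (p) (s)) (h (p) (s))))

normal form = (w (u (g (s))) (w (h (p) (s)) (h (p) (s))))


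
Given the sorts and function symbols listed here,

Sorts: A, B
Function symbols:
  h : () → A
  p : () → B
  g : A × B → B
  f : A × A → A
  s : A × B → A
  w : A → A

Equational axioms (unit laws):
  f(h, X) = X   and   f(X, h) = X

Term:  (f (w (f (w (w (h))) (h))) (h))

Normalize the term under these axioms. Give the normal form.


1. (f (w (f (w (w (h))) (h))) (h))  →  (w (f (w (w (h))) (h)))
2. (w (f (w (w (h))) (h)))  →  (w (w (w (h))))

normal form = (w (w (w (h))))


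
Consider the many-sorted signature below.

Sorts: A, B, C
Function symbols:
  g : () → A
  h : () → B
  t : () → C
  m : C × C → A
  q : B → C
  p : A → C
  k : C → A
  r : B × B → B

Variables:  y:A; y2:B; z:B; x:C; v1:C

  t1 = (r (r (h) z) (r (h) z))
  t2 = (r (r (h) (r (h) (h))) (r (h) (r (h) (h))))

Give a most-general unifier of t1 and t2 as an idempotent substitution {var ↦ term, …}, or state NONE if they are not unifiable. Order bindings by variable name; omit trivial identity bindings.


{z ↦ (r (h) (h))}


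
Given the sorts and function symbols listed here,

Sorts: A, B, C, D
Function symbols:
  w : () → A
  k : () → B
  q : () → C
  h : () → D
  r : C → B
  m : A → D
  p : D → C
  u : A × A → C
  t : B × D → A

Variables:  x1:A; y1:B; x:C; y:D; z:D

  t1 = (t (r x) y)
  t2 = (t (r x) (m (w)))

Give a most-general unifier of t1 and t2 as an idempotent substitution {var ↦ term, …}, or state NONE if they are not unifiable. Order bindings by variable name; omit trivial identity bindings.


{y ↦ (m (w))}


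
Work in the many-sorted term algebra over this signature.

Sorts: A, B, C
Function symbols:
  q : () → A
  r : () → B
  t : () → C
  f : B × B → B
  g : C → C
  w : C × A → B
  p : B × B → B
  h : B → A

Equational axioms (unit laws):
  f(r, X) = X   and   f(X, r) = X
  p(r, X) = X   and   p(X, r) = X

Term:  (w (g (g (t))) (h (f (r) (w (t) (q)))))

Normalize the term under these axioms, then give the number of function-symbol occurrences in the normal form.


1. (w (g (g (t))) (h (f (r) (w (t) (q)))))  →  (w (g (g (t))) (h (w (t) (q))))
normal form: (w (g (g (t))) (h (w (t) (q))))

size = 8


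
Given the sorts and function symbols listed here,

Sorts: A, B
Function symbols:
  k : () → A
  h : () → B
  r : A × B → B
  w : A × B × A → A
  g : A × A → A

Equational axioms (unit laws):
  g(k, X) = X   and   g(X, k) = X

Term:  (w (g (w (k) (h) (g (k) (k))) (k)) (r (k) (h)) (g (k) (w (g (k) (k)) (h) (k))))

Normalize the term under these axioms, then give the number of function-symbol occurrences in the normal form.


1. (w (g (w (k) (h) (g (k) (k))) (k)) (r (k) (h)) (g (k) (w (g (k) (k)) (h) (k))))  →  (w (w (k) (h) (g (k) (k))) (r (k) (h)) (g (k) (w (g (k) (k)) (h) (k))))
2. (w (w (k) (h) (g (k) (k))) (r (k) (h)) (g (k) (w (g (k) (k)) (h) (k))))  →  (w (w (k) (h) (k)) (r (k) (h)) (g (k) (w (g (k) (k)) (h) (k))))
3. (w (w (k) (h) (k)) (r (k) (h)) (g (k) (w (g (k) (k)) (h) (k))))  →  (w (w (k) (h) (k)) (r (k) (h)) (w (g (k) (k)) (h) (k)))
4. (w (w (k) (h) (k)) (r (k) (h)) (w (g (k) (k)) (h) (k)))  →  (w (w (k) (h) (k)) (r (k) (h)) (w (k) (h) (k)))
normal form: (w (w (k) (h) (k)) (r (k) (h)) (w (k) (h) (k)))

size = 12


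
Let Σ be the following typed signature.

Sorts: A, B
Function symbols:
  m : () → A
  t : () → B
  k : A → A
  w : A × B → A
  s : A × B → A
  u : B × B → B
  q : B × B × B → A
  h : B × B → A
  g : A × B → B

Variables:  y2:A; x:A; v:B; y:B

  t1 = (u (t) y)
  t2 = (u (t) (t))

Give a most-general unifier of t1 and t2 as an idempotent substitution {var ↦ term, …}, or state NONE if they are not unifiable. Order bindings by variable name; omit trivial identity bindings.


{y ↦ (t)}


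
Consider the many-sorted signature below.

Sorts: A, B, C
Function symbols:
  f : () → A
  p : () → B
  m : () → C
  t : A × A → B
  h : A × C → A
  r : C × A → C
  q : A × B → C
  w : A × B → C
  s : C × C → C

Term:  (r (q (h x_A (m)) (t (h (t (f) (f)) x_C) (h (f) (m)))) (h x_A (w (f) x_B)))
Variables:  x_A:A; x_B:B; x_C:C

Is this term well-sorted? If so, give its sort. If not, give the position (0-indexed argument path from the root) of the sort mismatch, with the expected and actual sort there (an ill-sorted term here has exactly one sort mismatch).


      x_A : A
      (m) : C
    (h x_A (m)) : A
          (f) : A
          (f) : A
        (t (f) (f)) : B
        x_C : C
      (h (t (f) (f)) x_C) : ✗ arg 0 at [0, 1, 0, 0] has sort B, expected A
        (f) : A
        (m) : C
      (h (f) (m)) : A
    x_A : A
      (f) : A
      x_B : B
    (w (f) x_B) : C
  (h x_A (w (f) x_B)) : A

ill-sorted at position [0, 1, 0, 0]: expected A, got B


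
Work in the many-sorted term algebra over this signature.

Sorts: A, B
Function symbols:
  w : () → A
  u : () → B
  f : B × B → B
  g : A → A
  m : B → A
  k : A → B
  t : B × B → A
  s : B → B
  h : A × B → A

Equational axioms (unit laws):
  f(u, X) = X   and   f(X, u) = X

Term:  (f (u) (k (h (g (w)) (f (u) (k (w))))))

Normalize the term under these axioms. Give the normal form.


normal form = (k (h (g (w)) (k (w))))

1. (f (u) (k (h (g (w)) (f (u) (k (w))))))  →  (k (h (g (w)) (f (u) (k (w)))))
2. (k (h (g (w)) (f (u) (k (w)))))  →  (k (h (g (w)) (k (w))))


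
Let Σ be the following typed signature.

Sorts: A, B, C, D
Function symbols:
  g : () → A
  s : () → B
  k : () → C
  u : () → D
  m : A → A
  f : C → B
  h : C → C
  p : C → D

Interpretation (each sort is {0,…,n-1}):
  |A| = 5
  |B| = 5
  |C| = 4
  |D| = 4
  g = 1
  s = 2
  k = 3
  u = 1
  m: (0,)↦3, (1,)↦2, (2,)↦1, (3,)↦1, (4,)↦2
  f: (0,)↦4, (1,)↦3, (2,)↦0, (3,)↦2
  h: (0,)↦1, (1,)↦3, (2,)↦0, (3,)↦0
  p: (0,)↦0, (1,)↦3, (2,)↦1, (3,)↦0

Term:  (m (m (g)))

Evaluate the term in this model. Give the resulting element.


  g = 1
  (m (g)) = m(1,) = 2
  (m (m (g))) = m(2,) = 1

value = 1


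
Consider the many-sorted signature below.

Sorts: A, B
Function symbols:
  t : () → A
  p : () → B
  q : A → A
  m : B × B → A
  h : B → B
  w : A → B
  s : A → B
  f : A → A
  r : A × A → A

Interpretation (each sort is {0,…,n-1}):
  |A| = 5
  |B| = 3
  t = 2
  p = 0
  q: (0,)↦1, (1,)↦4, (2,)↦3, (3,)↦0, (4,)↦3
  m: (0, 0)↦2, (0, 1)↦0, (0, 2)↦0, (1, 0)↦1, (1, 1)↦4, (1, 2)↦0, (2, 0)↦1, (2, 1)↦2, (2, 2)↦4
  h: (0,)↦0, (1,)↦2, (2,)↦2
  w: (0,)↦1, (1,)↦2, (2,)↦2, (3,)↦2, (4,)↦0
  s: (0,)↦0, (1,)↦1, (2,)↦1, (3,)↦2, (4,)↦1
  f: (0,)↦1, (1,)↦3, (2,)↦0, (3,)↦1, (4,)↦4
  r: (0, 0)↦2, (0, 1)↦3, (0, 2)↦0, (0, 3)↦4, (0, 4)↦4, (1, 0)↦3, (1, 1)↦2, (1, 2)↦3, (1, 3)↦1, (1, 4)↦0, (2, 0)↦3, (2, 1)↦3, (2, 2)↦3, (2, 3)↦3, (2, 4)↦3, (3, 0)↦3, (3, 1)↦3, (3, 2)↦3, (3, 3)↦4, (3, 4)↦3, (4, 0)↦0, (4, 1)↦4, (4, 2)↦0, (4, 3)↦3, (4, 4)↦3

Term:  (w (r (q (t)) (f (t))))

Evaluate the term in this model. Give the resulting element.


  t = 2
  (q (t)) = q(2,) = 3
  t = 2
  (f (t)) = f(2,) = 0
  (r (q (t)) (f (t))) = r(3, 0) = 3
  (w (r (q (t)) (f (t)))) = w(3,) = 2

value = 2


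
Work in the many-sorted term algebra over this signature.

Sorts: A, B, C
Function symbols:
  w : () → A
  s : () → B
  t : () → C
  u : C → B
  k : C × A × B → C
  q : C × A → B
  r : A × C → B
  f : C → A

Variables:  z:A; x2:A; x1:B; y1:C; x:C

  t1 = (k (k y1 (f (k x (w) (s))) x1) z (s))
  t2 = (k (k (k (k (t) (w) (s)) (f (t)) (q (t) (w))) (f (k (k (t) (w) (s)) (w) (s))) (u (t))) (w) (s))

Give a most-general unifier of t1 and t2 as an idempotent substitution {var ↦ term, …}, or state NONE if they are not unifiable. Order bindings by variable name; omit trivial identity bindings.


{x ↦ (k (t) (w) (s)), x1 ↦ (u (t)), y1 ↦ (k (k (t) (w) (s)) (f (t)) (q (t) (w))), z ↦ (w)}


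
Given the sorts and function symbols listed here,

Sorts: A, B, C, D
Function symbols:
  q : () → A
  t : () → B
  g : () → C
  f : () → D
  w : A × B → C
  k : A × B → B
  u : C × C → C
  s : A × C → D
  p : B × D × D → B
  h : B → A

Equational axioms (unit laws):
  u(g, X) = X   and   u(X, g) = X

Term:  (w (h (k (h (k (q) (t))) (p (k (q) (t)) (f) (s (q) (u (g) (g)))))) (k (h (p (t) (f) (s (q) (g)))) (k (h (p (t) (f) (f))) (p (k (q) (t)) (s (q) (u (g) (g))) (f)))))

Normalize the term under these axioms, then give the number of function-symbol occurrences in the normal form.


size = 37

1. (w (h (k (h (k (q) (t))) (p (k (q) (t)) (f) (s (q) (u (g) (g)))))) (k (h (p (t) (f) (s (q) (g)))) (k (h (p (t) (f) (f))) (p (k (q) (t)) (s (q) (u (g) (g))) (f)))))  →  (w (h (k (h (k (q) (t))) (p (k (q) (t)) (f) (s (q) (g))))) (k (h (p (t) (f) (s (q) (g)))) (k (h (p (t) (f) (f))) (p (k (q) (t)) (s (q) (u (g) (g))) (f)))))
2. (w (h (k (h (k (q) (t))) (p (k (q) (t)) (f) (s (q) (g))))) (k (h (p (t) (f) (s (q) (g)))) (k (h (p (t) (f) (f))) (p (k (q) (t)) (s (q) (u (g) (g))) (f)))))  →  (w (h (k (h (k (q) (t))) (p (k (q) (t)) (f) (s (q) (g))))) (k (h (p (t) (f) (s (q) (g)))) (k (h (p (t) (f) (f))) (p (k (q) (t)) (s (q) (g)) (f)))))
normal form: (w (h (k (h (k (q) (t))) (p (k (q) (t)) (f) (s (q) (g))))) (k (h (p (t) (f) (s (q) (g)))) (k (h (p (t) (f) (f))) (p (k (q) (t)) (s (q) (g)) (f)))))


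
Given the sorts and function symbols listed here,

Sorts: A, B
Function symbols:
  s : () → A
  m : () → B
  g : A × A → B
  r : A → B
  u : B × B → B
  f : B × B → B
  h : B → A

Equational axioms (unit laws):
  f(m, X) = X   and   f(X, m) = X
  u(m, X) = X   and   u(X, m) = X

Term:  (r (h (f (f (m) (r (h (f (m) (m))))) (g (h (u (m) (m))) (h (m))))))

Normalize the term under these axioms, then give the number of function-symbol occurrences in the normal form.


1. (r (h (f (f (m) (r (h (f (m) (m))))) (g (h (u (m) (m))) (h (m))))))  →  (r (h (f (r (h (f (m) (m)))) (g (h (u (m) (m))) (h (m))))))
2. (r (h (f (r (h (f (m) (m)))) (g (h (u (m) (m))) (h (m))))))  →  (r (h (f (r (h (m))) (g (h (u (m) (m))) (h (m))))))
3. (r (h (f (r (h (m))) (g (h (u (m) (m))) (h (m))))))  →  (r (h (f (r (h (m))) (g (h (m)) (h (m))))))
normal form: (r (h (f (r (h (m))) (g (h (m)) (h (m))))))

size = 11


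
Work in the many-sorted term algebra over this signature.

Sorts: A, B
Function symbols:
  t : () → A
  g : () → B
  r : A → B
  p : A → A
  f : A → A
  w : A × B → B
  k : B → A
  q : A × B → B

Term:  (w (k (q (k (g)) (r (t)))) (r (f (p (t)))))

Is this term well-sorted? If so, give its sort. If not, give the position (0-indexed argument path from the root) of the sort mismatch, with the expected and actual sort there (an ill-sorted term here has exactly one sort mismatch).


well-sorted; sort = B

        (g) : B
      (k (g)) : A
        (t) : A
      (r (t)) : B
    (q (k (g)) (r (t))) : B
  (k (q (k (g)) (r (t)))) : A
        (t) : A
      (p (t)) : A
    (f (p (t))) : A
  (r (f (p (t)))) : B
(w (k (q (k (g)) (r (t)))) (r (f (p (t))))) : B


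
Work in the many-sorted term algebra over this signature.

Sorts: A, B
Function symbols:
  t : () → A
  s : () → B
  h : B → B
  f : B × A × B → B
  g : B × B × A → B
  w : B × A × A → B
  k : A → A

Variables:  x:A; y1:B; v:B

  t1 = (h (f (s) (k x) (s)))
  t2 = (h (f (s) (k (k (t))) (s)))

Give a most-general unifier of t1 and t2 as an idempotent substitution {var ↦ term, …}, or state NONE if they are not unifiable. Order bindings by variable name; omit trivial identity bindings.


{x ↦ (k (t))}


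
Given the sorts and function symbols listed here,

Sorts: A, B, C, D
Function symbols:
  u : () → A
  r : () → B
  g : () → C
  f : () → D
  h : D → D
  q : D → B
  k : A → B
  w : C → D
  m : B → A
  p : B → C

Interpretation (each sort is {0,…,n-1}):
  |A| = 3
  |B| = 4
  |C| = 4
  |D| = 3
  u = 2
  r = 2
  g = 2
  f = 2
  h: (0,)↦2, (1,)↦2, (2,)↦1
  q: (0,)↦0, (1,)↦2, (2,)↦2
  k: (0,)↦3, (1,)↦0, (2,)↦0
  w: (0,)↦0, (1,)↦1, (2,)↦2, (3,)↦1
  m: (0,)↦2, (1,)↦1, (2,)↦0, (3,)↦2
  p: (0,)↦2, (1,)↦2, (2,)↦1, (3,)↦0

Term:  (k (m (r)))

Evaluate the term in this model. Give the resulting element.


  r = 2
  (m (r)) = m(2,) = 0
  (k (m (r))) = k(0,) = 3

value = 3


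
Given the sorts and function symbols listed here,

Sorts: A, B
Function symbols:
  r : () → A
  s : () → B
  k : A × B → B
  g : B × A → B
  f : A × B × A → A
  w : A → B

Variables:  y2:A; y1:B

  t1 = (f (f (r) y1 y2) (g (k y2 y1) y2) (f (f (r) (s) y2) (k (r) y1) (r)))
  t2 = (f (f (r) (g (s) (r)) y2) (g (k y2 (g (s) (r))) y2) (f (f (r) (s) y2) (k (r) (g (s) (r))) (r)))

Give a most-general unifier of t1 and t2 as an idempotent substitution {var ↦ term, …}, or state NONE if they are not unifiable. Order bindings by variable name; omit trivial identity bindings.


{y1 ↦ (g (s) (r))}


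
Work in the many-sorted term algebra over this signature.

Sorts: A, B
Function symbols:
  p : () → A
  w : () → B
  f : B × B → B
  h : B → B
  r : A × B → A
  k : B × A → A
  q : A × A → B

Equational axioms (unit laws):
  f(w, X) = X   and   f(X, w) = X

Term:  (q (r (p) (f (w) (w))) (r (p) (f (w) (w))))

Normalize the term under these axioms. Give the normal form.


1. (q (r (p) (f (w) (w))) (r (p) (f (w) (w))))  →  (q (r (p) (w)) (r (p) (f (w) (w))))
2. (q (r (p) (w)) (r (p) (f (w) (w))))  →  (q (r (p) (w)) (r (p) (w)))

normal form = (q (r (p) (w)) (r (p) (w)))


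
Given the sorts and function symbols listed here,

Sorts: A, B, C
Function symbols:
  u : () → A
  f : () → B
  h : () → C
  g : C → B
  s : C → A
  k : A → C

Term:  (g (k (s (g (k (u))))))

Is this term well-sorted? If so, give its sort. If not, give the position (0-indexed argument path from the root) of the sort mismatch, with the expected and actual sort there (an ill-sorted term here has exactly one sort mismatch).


ill-sorted at position [0, 0, 0]: expected C, got B

          (u) : A
        (k (u)) : C
      (g (k (u))) : B
    (s (g (k (u)))) : ✗ arg 0 at [0, 0, 0] has sort B, expected C


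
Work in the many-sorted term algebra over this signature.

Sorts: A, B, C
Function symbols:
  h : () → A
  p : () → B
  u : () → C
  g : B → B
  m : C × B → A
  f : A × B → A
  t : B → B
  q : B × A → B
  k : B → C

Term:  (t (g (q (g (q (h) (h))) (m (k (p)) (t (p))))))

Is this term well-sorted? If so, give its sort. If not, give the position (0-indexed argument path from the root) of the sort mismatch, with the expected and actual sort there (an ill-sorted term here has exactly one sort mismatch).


          (h) : A
          (h) : A
        (q (h) (h)) : ✗ arg 0 at [0, 0, 0, 0, 0] has sort A, expected B
          (p) : B
        (k (p)) : C
          (p) : B
        (t (p)) : B
      (m (k (p)) (t (p))) : A

ill-sorted at position [0, 0, 0, 0, 0]: expected B, got A


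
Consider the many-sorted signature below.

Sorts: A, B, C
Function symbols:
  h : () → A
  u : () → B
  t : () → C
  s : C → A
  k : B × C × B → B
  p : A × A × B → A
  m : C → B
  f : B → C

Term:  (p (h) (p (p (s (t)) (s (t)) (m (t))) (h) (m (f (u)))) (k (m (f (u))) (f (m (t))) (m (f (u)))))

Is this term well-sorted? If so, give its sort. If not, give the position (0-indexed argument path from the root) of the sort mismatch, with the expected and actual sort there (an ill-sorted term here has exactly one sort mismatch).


  (h) : A
        (t) : C
      (s (t)) : A
        (t) : C
      (s (t)) : A
        (t) : C
      (m (t)) : B
    (p (s (t)) (s (t)) (m (t))) : A
    (h) : A
        (u) : B
      (f (u)) : C
    (m (f (u))) : B
  (p (p (s (t)) (s (t)) (m (t))) (h) (m (f (u)))) : A
        (u) : B
      (f (u)) : C
    (m (f (u))) : B
        (t) : C
      (m (t)) : B
    (f (m (t))) : C
        (u) : B
      (f (u)) : C
    (m (f (u))) : B
  (k (m (f (u))) (f (m (t))) (m (f (u)))) : B
(p (h) (p (p (s (t)) (s (t)) (m (t))) (h) (m (f (u)))) (k (m (f (u))) (f (m (t))) (m (f (u))))) : A

well-sorted; sort = A


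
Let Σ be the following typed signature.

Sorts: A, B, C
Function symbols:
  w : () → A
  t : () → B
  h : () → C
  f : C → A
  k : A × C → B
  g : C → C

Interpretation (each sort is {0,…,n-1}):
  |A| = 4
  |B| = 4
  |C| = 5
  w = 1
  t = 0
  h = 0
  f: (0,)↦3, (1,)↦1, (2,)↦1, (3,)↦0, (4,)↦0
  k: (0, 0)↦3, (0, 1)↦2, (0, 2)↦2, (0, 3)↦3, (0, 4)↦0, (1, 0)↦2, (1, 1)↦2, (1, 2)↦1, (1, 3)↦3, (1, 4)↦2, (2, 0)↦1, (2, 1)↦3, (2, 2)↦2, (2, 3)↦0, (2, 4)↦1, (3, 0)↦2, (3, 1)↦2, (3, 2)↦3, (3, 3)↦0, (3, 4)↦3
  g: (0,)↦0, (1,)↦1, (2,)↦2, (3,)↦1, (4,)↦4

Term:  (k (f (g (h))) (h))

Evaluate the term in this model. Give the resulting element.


  h = 0
  (g (h)) = g(0,) = 0
  (f (g (h))) = f(0,) = 3
  h = 0
  (k (f (g (h))) (h)) = k(3, 0) = 2

value = 2


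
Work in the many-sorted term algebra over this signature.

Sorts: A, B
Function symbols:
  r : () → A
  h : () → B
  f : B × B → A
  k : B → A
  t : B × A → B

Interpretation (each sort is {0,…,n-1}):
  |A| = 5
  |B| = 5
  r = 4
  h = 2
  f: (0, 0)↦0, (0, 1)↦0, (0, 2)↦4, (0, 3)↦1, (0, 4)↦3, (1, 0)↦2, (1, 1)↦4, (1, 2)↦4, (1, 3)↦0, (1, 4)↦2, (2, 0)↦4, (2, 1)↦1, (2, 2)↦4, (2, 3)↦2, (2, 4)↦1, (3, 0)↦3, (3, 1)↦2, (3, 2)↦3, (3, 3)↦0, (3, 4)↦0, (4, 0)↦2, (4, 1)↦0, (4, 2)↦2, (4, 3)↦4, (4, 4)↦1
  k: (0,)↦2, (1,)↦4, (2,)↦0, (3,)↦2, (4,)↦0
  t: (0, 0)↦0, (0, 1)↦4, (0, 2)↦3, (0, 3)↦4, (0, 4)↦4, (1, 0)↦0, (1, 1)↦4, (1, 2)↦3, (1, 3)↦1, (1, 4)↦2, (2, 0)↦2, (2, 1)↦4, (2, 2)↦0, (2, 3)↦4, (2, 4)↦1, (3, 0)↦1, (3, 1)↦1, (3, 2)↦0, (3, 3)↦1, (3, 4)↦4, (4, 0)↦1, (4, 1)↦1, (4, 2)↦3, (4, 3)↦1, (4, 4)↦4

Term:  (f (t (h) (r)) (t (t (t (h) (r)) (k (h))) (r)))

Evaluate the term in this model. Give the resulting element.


value = 2

  h = 2
  r = 4
  (t (h) (r)) = t(2, 4) = 1
  h = 2
  r = 4
  (t (h) (r)) = t(2, 4) = 1
  h = 2
  (k (h)) = k(2,) = 0
  (t (t (h) (r)) (k (h))) = t(1, 0) = 0
  r = 4
  (t (t (t (h) (r)) (k (h))) (r)) = t(0, 4) = 4
  (f (t (h) (r)) (t (t (t (h) (r)) (k (h))) (r))) = f(1, 4) = 2


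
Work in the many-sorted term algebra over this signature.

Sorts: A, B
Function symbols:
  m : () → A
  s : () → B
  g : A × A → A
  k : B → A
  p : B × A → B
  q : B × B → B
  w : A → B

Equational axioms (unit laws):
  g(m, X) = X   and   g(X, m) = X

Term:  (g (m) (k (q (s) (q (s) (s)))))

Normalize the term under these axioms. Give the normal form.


1. (g (m) (k (q (s) (q (s) (s)))))  →  (k (q (s) (q (s) (s))))

normal form = (k (q (s) (q (s) (s))))


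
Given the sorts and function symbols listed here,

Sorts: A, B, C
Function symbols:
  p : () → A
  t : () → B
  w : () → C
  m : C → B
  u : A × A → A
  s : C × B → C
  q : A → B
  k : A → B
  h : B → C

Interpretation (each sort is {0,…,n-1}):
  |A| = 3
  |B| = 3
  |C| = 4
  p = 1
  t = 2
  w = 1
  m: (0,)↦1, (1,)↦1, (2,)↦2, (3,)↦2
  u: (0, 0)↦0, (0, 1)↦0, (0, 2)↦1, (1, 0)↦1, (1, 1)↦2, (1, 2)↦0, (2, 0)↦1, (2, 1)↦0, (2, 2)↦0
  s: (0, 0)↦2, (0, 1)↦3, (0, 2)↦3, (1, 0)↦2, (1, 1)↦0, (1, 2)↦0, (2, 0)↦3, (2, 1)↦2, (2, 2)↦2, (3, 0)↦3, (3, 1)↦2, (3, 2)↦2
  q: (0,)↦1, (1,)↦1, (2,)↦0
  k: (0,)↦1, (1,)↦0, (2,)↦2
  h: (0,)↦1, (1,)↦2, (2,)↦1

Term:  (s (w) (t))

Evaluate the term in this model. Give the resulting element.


value = 0

  w = 1
  t = 2
  (s (w) (t)) = s(1, 2) = 0


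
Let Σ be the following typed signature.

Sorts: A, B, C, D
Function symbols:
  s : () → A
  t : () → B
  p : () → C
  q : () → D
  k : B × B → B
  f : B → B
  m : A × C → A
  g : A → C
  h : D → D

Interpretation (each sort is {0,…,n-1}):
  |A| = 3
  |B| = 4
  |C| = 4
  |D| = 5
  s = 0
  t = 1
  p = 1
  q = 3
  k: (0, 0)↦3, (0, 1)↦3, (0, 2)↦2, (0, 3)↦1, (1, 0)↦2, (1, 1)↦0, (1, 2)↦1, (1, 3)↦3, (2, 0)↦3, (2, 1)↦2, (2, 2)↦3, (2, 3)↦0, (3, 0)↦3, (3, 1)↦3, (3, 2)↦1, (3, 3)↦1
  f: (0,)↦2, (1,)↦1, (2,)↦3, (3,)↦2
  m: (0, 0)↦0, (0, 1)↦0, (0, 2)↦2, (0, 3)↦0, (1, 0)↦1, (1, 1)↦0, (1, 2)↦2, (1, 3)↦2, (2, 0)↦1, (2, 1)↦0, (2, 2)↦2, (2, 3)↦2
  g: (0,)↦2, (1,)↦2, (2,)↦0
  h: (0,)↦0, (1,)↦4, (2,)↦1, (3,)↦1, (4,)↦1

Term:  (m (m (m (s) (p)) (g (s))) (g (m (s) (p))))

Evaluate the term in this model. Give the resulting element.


  s = 0
  p = 1
  (m (s) (p)) = m(0, 1) = 0
  s = 0
  (g (s)) = g(0,) = 2
  (m (m (s) (p)) (g (s))) = m(0, 2) = 2
  s = 0
  p = 1
  (m (s) (p)) = m(0, 1) = 0
  (g (m (s) (p))) = g(0,) = 2
  (m (m (m (s) (p)) (g (s))) (g (m (s) (p)))) = m(2, 2) = 2

value = 2


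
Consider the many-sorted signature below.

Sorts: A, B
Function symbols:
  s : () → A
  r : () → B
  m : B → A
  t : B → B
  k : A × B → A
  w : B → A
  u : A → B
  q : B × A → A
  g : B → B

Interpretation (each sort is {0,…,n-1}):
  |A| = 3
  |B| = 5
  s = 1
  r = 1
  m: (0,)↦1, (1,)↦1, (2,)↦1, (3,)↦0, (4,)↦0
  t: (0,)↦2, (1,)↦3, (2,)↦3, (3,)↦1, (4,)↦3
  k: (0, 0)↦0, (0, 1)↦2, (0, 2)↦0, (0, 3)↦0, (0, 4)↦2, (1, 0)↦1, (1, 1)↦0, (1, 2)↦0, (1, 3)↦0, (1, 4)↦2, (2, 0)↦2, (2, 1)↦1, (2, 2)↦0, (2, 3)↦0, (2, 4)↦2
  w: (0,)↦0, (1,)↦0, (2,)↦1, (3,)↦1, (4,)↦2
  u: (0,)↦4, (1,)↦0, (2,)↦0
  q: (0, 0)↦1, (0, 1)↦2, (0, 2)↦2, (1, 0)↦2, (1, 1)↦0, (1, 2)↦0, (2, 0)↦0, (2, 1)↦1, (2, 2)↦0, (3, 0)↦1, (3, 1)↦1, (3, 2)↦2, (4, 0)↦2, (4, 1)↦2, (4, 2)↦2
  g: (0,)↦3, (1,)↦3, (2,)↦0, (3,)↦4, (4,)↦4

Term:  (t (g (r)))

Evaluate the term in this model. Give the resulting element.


  r = 1
  (g (r)) = g(1,) = 3
  (t (g (r))) = t(3,) = 1

value = 1


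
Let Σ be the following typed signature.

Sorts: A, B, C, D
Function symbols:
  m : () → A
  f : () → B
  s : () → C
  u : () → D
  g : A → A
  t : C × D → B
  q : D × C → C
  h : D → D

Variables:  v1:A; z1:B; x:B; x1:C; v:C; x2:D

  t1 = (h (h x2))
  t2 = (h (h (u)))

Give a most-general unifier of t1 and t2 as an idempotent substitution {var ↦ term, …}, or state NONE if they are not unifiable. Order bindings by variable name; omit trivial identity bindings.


{x2 ↦ (u)}


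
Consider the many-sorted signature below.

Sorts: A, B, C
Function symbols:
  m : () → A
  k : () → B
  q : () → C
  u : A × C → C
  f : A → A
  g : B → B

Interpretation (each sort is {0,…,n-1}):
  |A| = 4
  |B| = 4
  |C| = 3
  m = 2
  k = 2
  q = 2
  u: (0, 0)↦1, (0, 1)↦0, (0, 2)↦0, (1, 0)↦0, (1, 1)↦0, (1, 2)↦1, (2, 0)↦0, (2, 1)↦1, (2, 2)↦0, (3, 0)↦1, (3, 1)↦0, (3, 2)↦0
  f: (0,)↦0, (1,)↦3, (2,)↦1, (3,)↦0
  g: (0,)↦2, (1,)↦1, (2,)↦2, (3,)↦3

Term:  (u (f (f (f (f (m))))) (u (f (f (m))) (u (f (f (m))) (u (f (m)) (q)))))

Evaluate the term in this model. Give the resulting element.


  m = 2
  (f (m)) = f(2,) = 1
  (f (f (m))) = f(1,) = 3
  (f (f (f (m)))) = f(3,) = 0
  (f (f (f (f (m))))) = f(0,) = 0
  m = 2
  (f (m)) = f(2,) = 1
  (f (f (m))) = f(1,) = 3
  m = 2
  (f (m)) = f(2,) = 1
  (f (f (m))) = f(1,) = 3
  m = 2
  (f (m)) = f(2,) = 1
  q = 2
  (u (f (m)) (q)) = u(1, 2) = 1
  (u (f (f (m))) (u (f (m)) (q))) = u(3, 1) = 0
  (u (f (f (m))) (u (f (f (m))) (u (f (m)) (q)))) = u(3, 0) = 1
  (u (f (f (f (f (m))))) (u (f (f (m))) (u (f (f (m))) (u (f (m)) (q))))) = u(0, 1) = 0

value = 0


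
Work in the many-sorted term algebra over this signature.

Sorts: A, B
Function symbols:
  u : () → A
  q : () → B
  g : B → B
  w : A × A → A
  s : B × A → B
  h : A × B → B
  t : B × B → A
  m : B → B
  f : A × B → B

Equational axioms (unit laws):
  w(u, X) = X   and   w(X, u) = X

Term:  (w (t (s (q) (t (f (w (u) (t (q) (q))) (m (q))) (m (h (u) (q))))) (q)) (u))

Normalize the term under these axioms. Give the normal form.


normal form = (t (s (q) (t (f (t (q) (q)) (m (q))) (m (h (u) (q))))) (q))

1. (w (t (s (q) (t (f (w (u) (t (q) (q))) (m (q))) (m (h (u) (q))))) (q)) (u))  →  (t (s (q) (t (f (w (u) (t (q) (q))) (m (q))) (m (h (u) (q))))) (q))
2. (t (s (q) (t (f (w (u) (t (q) (q))) (m (q))) (m (h (u) (q))))) (q))  →  (t (s (q) (t (f (t (q) (q)) (m (q))) (m (h (u) (q))))) (q))
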